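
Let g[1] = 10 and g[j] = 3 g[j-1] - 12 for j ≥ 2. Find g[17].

172186890

The fixed point is -12/(1 - 3) = 6, so g[j] - 6 = 3(g[j-1] - 6).
Hence g[j] = 4·3^{j-1} + 6.
g[17] = 4·3^{16} + 6 = 4·43046721 + 6 = 172186890.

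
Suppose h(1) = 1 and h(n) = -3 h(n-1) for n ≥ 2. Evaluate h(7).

h(2) = -3(1) = -3
h(3) = -3(-3) = 9
h(4) = -3(9) = -27
h(5) = -3(-27) = 81
h(6) = -3(81) = -243
h(7) = -3(-243) = 729

729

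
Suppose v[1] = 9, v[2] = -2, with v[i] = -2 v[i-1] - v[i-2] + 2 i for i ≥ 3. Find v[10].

38

v[3] = -2·(-2) - 9 + 6 = 1
v[4] = -2·1 - (-2) + 8 = 8
v[5] = -2·8 - 1 + 10 = -7
v[6] = -2·(-7) - 8 + 12 = 18
v[7] = -2·18 - (-7) + 14 = -15
v[8] = -2·(-15) - 18 + 16 = 28
v[9] = -2·28 - (-15) + 18 = -23
v[10] = -2·(-23) - 28 + 20 = 38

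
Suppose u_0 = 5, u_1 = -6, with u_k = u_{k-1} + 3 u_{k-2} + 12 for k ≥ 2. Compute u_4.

u_2 = (-6) + 3(5) + 12 = 21
u_3 = 21 + 3(-6) + 12 = 15
u_4 = 15 + 3(21) + 12 = 90

90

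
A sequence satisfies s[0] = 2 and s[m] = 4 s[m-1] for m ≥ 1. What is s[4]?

s[1] = 4*2 = 8
s[2] = 4*8 = 32
s[3] = 4*32 = 128
s[4] = 4*128 = 512

512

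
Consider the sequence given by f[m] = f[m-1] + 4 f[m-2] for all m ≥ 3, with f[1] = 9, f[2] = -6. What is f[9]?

3870

f[3] = (-6) + 4·9 = 30
f[4] = 30 + 4·(-6) = 6
f[5] = 6 + 4·30 = 126
f[6] = 126 + 4·6 = 150
f[7] = 150 + 4·126 = 654
f[8] = 654 + 4·150 = 1254
f[9] = 1254 + 4·654 = 3870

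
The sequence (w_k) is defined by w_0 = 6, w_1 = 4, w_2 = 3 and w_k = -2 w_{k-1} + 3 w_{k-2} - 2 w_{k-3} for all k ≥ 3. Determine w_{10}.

14991

w_3 = -2(3) + 3(4) - 2(6) = -6
w_4 = -2(-6) + 3(3) - 2(4) = 13
w_5 = -2(13) + 3(-6) - 2(3) = -50
w_6 = -2(-50) + 3(13) - 2(-6) = 151
w_7 = -2(151) + 3(-50) - 2(13) = -478
w_8 = -2(-478) + 3(151) - 2(-50) = 1509
w_9 = -2(1509) + 3(-478) - 2(151) = -4754
w_{10} = -2(-4754) + 3(1509) - 2(-478) = 14991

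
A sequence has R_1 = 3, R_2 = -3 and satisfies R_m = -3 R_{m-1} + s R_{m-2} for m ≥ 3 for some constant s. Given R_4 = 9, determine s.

-3

R_3 = 9 + 3s
R_4 = -27 - 12s
So -27 - 12s = 9, giving s = -3.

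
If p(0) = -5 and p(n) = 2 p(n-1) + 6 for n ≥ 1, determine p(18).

262138

The fixed point is 6/(1 - 2) = -6, so p(n) + 6 = 2(p(n-1) + 6).
Hence p(n) = 1·2^n - 6.
p(18) = 1·2^{18} - 6 = 1·262144 - 6 = 262138.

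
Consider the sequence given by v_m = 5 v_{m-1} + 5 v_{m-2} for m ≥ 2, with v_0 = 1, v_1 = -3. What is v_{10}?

v_2 = 5·(-3) + 5·1 = -10
v_3 = 5·(-10) + 5·(-3) = -65
v_4 = 5·(-65) + 5·(-10) = -375
v_5 = 5·(-375) + 5·(-65) = -2200
v_6 = 5·(-2200) + 5·(-375) = -12875
v_7 = 5·(-12875) + 5·(-2200) = -75375
v_8 = 5·(-75375) + 5·(-12875) = -441250
v_9 = 5·(-441250) + 5·(-75375) = -2583125
v_{10} = 5·(-2583125) + 5·(-441250) = -15121875

-15121875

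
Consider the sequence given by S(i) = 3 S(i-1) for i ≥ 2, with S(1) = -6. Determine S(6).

-1458

S(2) = 3(-6) = -18
S(3) = 3(-18) = -54
S(4) = 3(-54) = -162
S(5) = 3(-162) = -486
S(6) = 3(-486) = -1458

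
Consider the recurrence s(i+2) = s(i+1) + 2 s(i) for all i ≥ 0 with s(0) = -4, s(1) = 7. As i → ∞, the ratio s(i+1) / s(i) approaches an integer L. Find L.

The characteristic equation is r^2 - r - 2 = 0, which factors as (r - 2)(r + 1) = 0.
So the roots are 2 and -1. Since |2| > |-1| and the coefficient of 2^i is non-zero, the ratio tends to 2.

2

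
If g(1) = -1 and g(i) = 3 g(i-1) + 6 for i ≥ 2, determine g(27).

5083731656655

The fixed point is 6/(1 - 3) = -3, so g(i) + 3 = 3(g(i-1) + 3).
Hence g(i) = 2·3^{i-1} - 3.
g(27) = 2·3^{26} - 3 = 2·2541865828329 - 3 = 5083731656655.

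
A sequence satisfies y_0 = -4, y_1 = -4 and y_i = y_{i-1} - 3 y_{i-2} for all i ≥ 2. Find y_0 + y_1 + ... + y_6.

y_2 = (-4) - 3*(-4) = 8
y_3 = 8 - 3*(-4) = 20
y_4 = 20 - 3*8 = -4
y_5 = (-4) - 3*20 = -64
y_6 = (-64) - 3*(-4) = -52
Sum = (-4) + (-4) + 8 + 20 + (-4) + (-64) + (-52) = -100

-100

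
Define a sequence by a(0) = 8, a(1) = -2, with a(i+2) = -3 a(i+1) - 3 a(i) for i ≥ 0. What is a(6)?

a(2) = -3*(-2) - 3*8 = -18
a(3) = -3*(-18) - 3*(-2) = 60
a(4) = -3*60 - 3*(-18) = -126
a(5) = -3*(-126) - 3*60 = 198
a(6) = -3*198 - 3*(-126) = -216

-216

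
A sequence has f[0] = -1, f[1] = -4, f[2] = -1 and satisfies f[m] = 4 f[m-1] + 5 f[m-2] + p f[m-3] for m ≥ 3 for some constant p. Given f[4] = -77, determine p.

f[3] = -24 - p
f[4] = -101 - 8p
So -101 - 8p = -77, giving p = -3.

-3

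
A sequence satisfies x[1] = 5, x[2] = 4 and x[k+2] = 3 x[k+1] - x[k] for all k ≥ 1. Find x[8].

788

x[3] = 3*4 - 5 = 7
x[4] = 3*7 - 4 = 17
x[5] = 3*17 - 7 = 44
x[6] = 3*44 - 17 = 115
x[7] = 3*115 - 44 = 301
x[8] = 3*301 - 115 = 788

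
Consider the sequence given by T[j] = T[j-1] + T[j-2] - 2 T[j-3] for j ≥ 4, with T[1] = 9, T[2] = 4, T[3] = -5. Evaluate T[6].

T[4] = (-5) + 4 - 2(9) = -19
T[5] = (-19) + (-5) - 2(4) = -32
T[6] = (-32) + (-19) - 2(-5) = -41

-41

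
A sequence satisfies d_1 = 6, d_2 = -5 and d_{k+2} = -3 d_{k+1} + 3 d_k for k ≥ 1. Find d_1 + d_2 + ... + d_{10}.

-272384

d_3 = -3*(-5) + 3*6 = 33
d_4 = -3*33 + 3*(-5) = -114
d_5 = -3*(-114) + 3*33 = 441
d_6 = -3*441 + 3*(-114) = -1665
d_7 = -3*(-1665) + 3*441 = 6318
d_8 = -3*6318 + 3*(-1665) = -23949
d_9 = -3*(-23949) + 3*6318 = 90801
d_{10} = -3*90801 + 3*(-23949) = -344250
Sum = 6 + (-5) + 33 + (-114) + 441 + (-1665) + 6318 + (-23949) + 90801 + (-344250) = -272384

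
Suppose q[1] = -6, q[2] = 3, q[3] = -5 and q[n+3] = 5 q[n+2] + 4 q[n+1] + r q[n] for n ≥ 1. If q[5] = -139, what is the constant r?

2

q[4] = -13 - 6r
q[5] = -85 - 27r
So -85 - 27r = -139, giving r = 2.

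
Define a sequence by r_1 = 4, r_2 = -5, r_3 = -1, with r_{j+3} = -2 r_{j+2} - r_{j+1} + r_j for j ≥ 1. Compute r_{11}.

r_4 = -2·(-1) - (-5) + 4 = 11
r_5 = -2·11 - (-1) + (-5) = -26
r_6 = -2·(-26) - 11 + (-1) = 40
r_7 = -2·40 - (-26) + 11 = -43
r_8 = -2·(-43) - 40 + (-26) = 20
r_9 = -2·20 - (-43) + 40 = 43
r_{10} = -2·43 - 20 + (-43) = -149
r_{11} = -2·(-149) - 43 + 20 = 275

275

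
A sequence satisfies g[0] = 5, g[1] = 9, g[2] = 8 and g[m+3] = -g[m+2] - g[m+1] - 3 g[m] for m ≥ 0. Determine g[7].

-90

g[3] = -8 - 9 - 3(5) = -32
g[4] = -(-32) - 8 - 3(9) = -3
g[5] = -(-3) - (-32) - 3(8) = 11
g[6] = -11 - (-3) - 3(-32) = 88
g[7] = -88 - 11 - 3(-3) = -90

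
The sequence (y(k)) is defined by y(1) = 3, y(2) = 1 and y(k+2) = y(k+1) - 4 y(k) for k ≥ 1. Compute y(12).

y(3) = 1 - 4·3 = -11
y(4) = (-11) - 4·1 = -15
y(5) = (-15) - 4·(-11) = 29
y(6) = 29 - 4·(-15) = 89
y(7) = 89 - 4·29 = -27
y(8) = (-27) - 4·89 = -383
y(9) = (-383) - 4·(-27) = -275
y(10) = (-275) - 4·(-383) = 1257
y(11) = 1257 - 4·(-275) = 2357
y(12) = 2357 - 4·1257 = -2671

-2671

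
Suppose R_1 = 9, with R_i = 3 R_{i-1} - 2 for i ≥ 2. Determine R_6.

R_2 = 3·9 - 2 = 25
R_3 = 3·25 - 2 = 73
R_4 = 3·73 - 2 = 217
R_5 = 3·217 - 2 = 649
R_6 = 3·649 - 2 = 1945

1945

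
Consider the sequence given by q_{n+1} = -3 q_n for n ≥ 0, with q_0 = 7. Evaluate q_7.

-15309

q_1 = -3(7) = -21
q_2 = -3(-21) = 63
q_3 = -3(63) = -189
q_4 = -3(-189) = 567
q_5 = -3(567) = -1701
q_6 = -3(-1701) = 5103
q_7 = -3(5103) = -15309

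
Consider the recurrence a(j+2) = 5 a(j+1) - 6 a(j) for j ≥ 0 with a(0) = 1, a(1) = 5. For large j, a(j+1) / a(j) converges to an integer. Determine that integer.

The characteristic equation is r^2 - 5r + 6 = 0, which factors as (r - 3)(r - 2) = 0.
So the roots are 3 and 2. Since |3| > |2| and the coefficient of 3^j is non-zero, the ratio tends to 3.

3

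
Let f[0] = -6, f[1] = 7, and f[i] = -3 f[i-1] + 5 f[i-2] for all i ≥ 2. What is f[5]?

f[2] = -3(7) + 5(-6) = -51
f[3] = -3(-51) + 5(7) = 188
f[4] = -3(188) + 5(-51) = -819
f[5] = -3(-819) + 5(188) = 3397

3397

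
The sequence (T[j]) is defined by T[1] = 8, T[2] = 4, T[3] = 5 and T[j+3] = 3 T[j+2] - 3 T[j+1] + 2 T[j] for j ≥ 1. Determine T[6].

103

T[4] = 3·5 - 3·4 + 2·8 = 19
T[5] = 3·19 - 3·5 + 2·4 = 50
T[6] = 3·50 - 3·19 + 2·5 = 103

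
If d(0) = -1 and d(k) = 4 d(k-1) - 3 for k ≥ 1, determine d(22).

-35184372088831

The fixed point is -3/(1 - 4) = 1, so d(k) - 1 = 4(d(k-1) - 1).
Hence d(k) = -2·4^k + 1.
d(22) = -2·4^{22} + 1 = -2·17592186044416 + 1 = -35184372088831.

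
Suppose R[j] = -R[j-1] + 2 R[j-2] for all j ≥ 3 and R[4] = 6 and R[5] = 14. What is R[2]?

Rearranging, R[j-2] = (R[j] + R[j-1]) / 2.
R[3] = (14 + 6) / 2 = 20/2 = 10
R[2] = (6 + 10) / 2 = 16/2 = 8

8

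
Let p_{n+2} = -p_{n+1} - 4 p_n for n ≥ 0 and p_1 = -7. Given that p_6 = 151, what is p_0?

Let p_0 = z.
p_2 = 7 - 4z
p_3 = 21 + 4z
p_4 = -49 + 12z
p_5 = -35 - 28z
p_6 = 231 - 20z
So 231 - 20z = 151, giving z = 4.

4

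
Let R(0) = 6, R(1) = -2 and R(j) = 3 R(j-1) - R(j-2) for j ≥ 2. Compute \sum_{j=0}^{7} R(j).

-2604

R(2) = 3(-2) - 6 = -12
R(3) = 3(-12) - (-2) = -34
R(4) = 3(-34) - (-12) = -90
R(5) = 3(-90) - (-34) = -236
R(6) = 3(-236) - (-90) = -618
R(7) = 3(-618) - (-236) = -1618
Sum = 6 + (-2) + (-12) + (-34) + (-90) + (-236) + (-618) + (-1618) = -2604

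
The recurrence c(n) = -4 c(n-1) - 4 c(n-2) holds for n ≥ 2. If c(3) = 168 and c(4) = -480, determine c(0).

Rearranging, c(n-2) = (c(n) + 4 c(n-1)) / -4.
c(2) = (-480 + 4·168) / -4 = 192/-4 = -48
c(1) = (168 + 4·(-48)) / -4 = -24/-4 = 6
c(0) = (-48 + 4·6) / -4 = -24/-4 = 6

6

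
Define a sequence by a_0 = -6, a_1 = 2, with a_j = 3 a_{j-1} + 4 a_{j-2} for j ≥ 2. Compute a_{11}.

a_2 = 3·2 + 4·(-6) = -18
a_3 = 3·(-18) + 4·2 = -46
a_4 = 3·(-46) + 4·(-18) = -210
a_5 = 3·(-210) + 4·(-46) = -814
a_6 = 3·(-814) + 4·(-210) = -3282
a_7 = 3·(-3282) + 4·(-814) = -13102
a_8 = 3·(-13102) + 4·(-3282) = -52434
a_9 = 3·(-52434) + 4·(-13102) = -209710
a_{10} = 3·(-209710) + 4·(-52434) = -838866
a_{11} = 3·(-838866) + 4·(-209710) = -3355438

-3355438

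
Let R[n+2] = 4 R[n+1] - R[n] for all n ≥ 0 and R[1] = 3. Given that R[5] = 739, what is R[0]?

-2

Let R[0] = y.
R[2] = 12 - y
R[3] = 45 - 4y
R[4] = 168 - 15y
R[5] = 627 - 56y
So 627 - 56y = 739, giving y = -2.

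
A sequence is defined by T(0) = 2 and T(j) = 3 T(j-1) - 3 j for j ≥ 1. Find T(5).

T(1) = 3(2) - 3 = 3
T(2) = 3(3) - 6 = 3
T(3) = 3(3) - 9 = 0
T(4) = 3(0) - 12 = -12
T(5) = 3(-12) - 15 = -51

-51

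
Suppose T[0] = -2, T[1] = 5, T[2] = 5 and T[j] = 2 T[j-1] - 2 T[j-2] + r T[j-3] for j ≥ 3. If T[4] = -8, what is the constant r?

T[3] = -2r
T[4] = -10 + r
So -10 + r = -8, giving r = 2.

2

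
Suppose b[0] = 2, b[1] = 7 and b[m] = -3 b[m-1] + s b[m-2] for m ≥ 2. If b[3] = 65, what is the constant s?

2

b[2] = -21 + 2s
b[3] = 63 + s
So 63 + s = 65, giving s = 2.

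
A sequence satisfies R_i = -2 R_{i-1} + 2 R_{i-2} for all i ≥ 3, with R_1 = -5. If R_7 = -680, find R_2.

2

Let R_2 = w.
R_3 = -10 - 2w
R_4 = 20 + 6w
R_5 = -60 - 16w
R_6 = 160 + 44w
R_7 = -440 - 120w
So -440 - 120w = -680, giving w = 2.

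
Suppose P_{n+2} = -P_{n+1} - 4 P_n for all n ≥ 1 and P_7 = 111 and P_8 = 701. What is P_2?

-7

Rearranging, P_{n-2} = (P_n + P_{n-1}) / -4.
P_6 = (701 + 111) / -4 = 812/-4 = -203
P_5 = (111 + (-203)) / -4 = -92/-4 = 23
P_4 = (-203 + 23) / -4 = -180/-4 = 45
P_3 = (23 + 45) / -4 = 68/-4 = -17
P_2 = (45 + (-17)) / -4 = 28/-4 = -7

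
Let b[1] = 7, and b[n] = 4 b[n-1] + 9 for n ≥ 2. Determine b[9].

655357

b[2] = 4(7) + 9 = 37
b[3] = 4(37) + 9 = 157
b[4] = 4(157) + 9 = 637
b[5] = 4(637) + 9 = 2557
b[6] = 4(2557) + 9 = 10237
b[7] = 4(10237) + 9 = 40957
b[8] = 4(40957) + 9 = 163837
b[9] = 4(163837) + 9 = 655357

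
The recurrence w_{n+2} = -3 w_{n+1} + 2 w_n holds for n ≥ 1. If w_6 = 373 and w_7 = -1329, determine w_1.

-3

Rearranging, w_{n-2} = (w_n + 3 w_{n-1}) / 2.
w_5 = (-1329 + 3*373) / 2 = -210/2 = -105
w_4 = (373 + 3*(-105)) / 2 = 58/2 = 29
w_3 = (-105 + 3*29) / 2 = -18/2 = -9
w_2 = (29 + 3*(-9)) / 2 = 2/2 = 1
w_1 = (-9 + 3*1) / 2 = -6/2 = -3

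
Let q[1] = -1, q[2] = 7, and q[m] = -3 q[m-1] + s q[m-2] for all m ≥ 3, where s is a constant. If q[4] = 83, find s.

2

q[3] = -21 - s
q[4] = 63 + 10s
So 63 + 10s = 83, giving s = 2.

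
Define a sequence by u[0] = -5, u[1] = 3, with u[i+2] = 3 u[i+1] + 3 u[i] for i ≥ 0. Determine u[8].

u[2] = 3(3) + 3(-5) = -6
u[3] = 3(-6) + 3(3) = -9
u[4] = 3(-9) + 3(-6) = -45
u[5] = 3(-45) + 3(-9) = -162
u[6] = 3(-162) + 3(-45) = -621
u[7] = 3(-621) + 3(-162) = -2349
u[8] = 3(-2349) + 3(-621) = -8910

-8910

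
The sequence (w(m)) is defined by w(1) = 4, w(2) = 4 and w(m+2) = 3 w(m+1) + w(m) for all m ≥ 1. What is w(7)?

1876

w(3) = 3(4) + 4 = 16
w(4) = 3(16) + 4 = 52
w(5) = 3(52) + 16 = 172
w(6) = 3(172) + 52 = 568
w(7) = 3(568) + 172 = 1876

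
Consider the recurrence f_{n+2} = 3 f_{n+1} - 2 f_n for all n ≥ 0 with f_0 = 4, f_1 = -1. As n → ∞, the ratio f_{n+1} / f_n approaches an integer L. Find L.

The characteristic equation is r^2 - 3r + 2 = 0, which factors as (r - 2)(r - 1) = 0.
So the roots are 2 and 1. Since |2| > |1| and the coefficient of 2^n is non-zero, the ratio tends to 2.

2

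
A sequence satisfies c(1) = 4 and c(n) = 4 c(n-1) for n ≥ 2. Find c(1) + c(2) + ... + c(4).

c(2) = 4·4 = 16
c(3) = 4·16 = 64
c(4) = 4·64 = 256
Sum = 4 + 16 + 64 + 256 = 340

340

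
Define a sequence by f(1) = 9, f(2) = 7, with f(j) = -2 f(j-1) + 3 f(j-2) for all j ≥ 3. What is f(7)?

f(3) = -2·7 + 3·9 = 13
f(4) = -2·13 + 3·7 = -5
f(5) = -2·(-5) + 3·13 = 49
f(6) = -2·49 + 3·(-5) = -113
f(7) = -2·(-113) + 3·49 = 373

373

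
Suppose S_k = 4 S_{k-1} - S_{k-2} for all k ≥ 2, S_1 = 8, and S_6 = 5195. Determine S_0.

Let S_0 = y.
S_2 = 32 - y
S_3 = 120 - 4y
S_4 = 448 - 15y
S_5 = 1672 - 56y
S_6 = 6240 - 209y
So 6240 - 209y = 5195, giving y = 5.

5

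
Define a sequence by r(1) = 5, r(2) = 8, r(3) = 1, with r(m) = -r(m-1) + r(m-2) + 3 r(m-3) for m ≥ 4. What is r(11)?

85

r(4) = -1 + 8 + 3*5 = 22
r(5) = -22 + 1 + 3*8 = 3
r(6) = -3 + 22 + 3*1 = 22
r(7) = -22 + 3 + 3*22 = 47
r(8) = -47 + 22 + 3*3 = -16
r(9) = -(-16) + 47 + 3*22 = 129
r(10) = -129 + (-16) + 3*47 = -4
r(11) = -(-4) + 129 + 3*(-16) = 85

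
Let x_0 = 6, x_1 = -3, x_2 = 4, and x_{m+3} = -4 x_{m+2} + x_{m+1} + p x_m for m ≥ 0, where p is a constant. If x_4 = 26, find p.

x_3 = -19 + 6p
x_4 = 80 - 27p
So 80 - 27p = 26, giving p = 2.

2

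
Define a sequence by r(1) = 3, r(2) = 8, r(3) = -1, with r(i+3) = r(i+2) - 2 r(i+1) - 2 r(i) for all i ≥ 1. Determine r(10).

-729

r(4) = (-1) - 2*8 - 2*3 = -23
r(5) = (-23) - 2*(-1) - 2*8 = -37
r(6) = (-37) - 2*(-23) - 2*(-1) = 11
r(7) = 11 - 2*(-37) - 2*(-23) = 131
r(8) = 131 - 2*11 - 2*(-37) = 183
r(9) = 183 - 2*131 - 2*11 = -101
r(10) = (-101) - 2*183 - 2*131 = -729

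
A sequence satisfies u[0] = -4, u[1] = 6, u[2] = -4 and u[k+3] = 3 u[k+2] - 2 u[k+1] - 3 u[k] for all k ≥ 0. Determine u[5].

u[3] = 3(-4) - 2(6) - 3(-4) = -12
u[4] = 3(-12) - 2(-4) - 3(6) = -46
u[5] = 3(-46) - 2(-12) - 3(-4) = -102

-102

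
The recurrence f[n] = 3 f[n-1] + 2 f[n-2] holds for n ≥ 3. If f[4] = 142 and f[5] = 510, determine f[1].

Rearranging, f[n-2] = (f[n] - 3 f[n-1]) / 2.
f[3] = (510 - 3*142) / 2 = 84/2 = 42
f[2] = (142 - 3*42) / 2 = 16/2 = 8
f[1] = (42 - 3*8) / 2 = 18/2 = 9

9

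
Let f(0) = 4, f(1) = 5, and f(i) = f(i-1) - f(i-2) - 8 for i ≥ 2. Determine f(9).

-20

f(2) = 5 - 4 - 8 = -7
f(3) = (-7) - 5 - 8 = -20
f(4) = (-20) - (-7) - 8 = -21
f(5) = (-21) - (-20) - 8 = -9
f(6) = (-9) - (-21) - 8 = 4
f(7) = 4 - (-9) - 8 = 5
f(8) = 5 - 4 - 8 = -7
f(9) = (-7) - 5 - 8 = -20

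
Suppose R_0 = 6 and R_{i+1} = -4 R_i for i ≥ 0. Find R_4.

1536

R_1 = -4(6) = -24
R_2 = -4(-24) = 96
R_3 = -4(96) = -384
R_4 = -4(-384) = 1536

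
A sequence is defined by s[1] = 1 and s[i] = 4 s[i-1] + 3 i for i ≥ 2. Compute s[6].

s[2] = 4(1) + 6 = 10
s[3] = 4(10) + 9 = 49
s[4] = 4(49) + 12 = 208
s[5] = 4(208) + 15 = 847
s[6] = 4(847) + 18 = 3406

3406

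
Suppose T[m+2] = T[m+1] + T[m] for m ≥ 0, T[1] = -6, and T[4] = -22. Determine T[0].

Let T[0] = z.
T[2] = -6 + z
T[3] = -12 + z
T[4] = -18 + 2z
So -18 + 2z = -22, giving z = -2.

-2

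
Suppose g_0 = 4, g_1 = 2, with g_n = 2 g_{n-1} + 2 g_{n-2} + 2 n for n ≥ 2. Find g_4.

g_2 = 2·2 + 2·4 + 4 = 16
g_3 = 2·16 + 2·2 + 6 = 42
g_4 = 2·42 + 2·16 + 8 = 124

124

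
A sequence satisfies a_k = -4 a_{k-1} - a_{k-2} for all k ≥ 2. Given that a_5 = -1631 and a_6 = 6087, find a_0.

Rearranging, a_{k-2} = -(a_k + 4 a_{k-1}).
a_4 = -(6087 + 4·(-1631)) = 437
a_3 = -(-1631 + 4·437) = -117
a_2 = -(437 + 4·(-117)) = 31
a_1 = -(-117 + 4·31) = -7
a_0 = -(31 + 4·(-7)) = -3

-3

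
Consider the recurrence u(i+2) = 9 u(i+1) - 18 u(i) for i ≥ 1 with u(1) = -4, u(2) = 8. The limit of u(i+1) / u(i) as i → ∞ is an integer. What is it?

6

The characteristic equation is r^2 - 9r + 18 = 0, which factors as (r - 6)(r - 3) = 0.
So the roots are 6 and 3. Since |6| > |3| and the coefficient of 6^i is non-zero, the ratio tends to 6.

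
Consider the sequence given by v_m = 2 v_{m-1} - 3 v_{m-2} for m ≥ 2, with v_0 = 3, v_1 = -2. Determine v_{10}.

-613

v_2 = 2·(-2) - 3·3 = -13
v_3 = 2·(-13) - 3·(-2) = -20
v_4 = 2·(-20) - 3·(-13) = -1
v_5 = 2·(-1) - 3·(-20) = 58
v_6 = 2·58 - 3·(-1) = 119
v_7 = 2·119 - 3·58 = 64
v_8 = 2·64 - 3·119 = -229
v_9 = 2·(-229) - 3·64 = -650
v_{10} = 2·(-650) - 3·(-229) = -613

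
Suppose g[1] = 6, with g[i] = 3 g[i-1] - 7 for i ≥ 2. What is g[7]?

1826

g[2] = 3*6 - 7 = 11
g[3] = 3*11 - 7 = 26
g[4] = 3*26 - 7 = 71
g[5] = 3*71 - 7 = 206
g[6] = 3*206 - 7 = 611
g[7] = 3*611 - 7 = 1826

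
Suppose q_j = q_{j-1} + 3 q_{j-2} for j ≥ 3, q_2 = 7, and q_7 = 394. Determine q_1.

Let q_1 = z.
q_3 = 7 + 3z
q_4 = 28 + 3z
q_5 = 49 + 12z
q_6 = 133 + 21z
q_7 = 280 + 57z
So 280 + 57z = 394, giving z = 2.

2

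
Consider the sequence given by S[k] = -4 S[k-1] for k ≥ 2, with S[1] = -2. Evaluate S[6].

S[2] = -4(-2) = 8
S[3] = -4(8) = -32
S[4] = -4(-32) = 128
S[5] = -4(128) = -512
S[6] = -4(-512) = 2048

2048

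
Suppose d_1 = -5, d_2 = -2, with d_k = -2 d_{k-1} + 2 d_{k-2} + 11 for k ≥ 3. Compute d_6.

-49

d_3 = -2*(-2) + 2*(-5) + 11 = 5
d_4 = -2*5 + 2*(-2) + 11 = -3
d_5 = -2*(-3) + 2*5 + 11 = 27
d_6 = -2*27 + 2*(-3) + 11 = -49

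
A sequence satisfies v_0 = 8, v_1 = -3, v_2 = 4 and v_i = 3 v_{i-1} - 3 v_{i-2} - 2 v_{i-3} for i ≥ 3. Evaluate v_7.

v_3 = 3(4) - 3(-3) - 2(8) = 5
v_4 = 3(5) - 3(4) - 2(-3) = 9
v_5 = 3(9) - 3(5) - 2(4) = 4
v_6 = 3(4) - 3(9) - 2(5) = -25
v_7 = 3(-25) - 3(4) - 2(9) = -105

-105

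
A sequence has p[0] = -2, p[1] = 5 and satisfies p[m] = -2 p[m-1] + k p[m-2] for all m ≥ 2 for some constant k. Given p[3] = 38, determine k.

p[2] = -10 - 2k
p[3] = 20 + 9k
So 20 + 9k = 38, giving k = 2.

2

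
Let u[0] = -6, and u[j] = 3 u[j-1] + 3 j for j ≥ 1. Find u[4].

-312

u[1] = 3(-6) + 3 = -15
u[2] = 3(-15) + 6 = -39
u[3] = 3(-39) + 9 = -108
u[4] = 3(-108) + 12 = -312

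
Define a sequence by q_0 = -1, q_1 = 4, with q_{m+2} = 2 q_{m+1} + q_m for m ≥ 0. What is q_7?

q_2 = 2*4 + (-1) = 7
q_3 = 2*7 + 4 = 18
q_4 = 2*18 + 7 = 43
q_5 = 2*43 + 18 = 104
q_6 = 2*104 + 43 = 251
q_7 = 2*251 + 104 = 606

606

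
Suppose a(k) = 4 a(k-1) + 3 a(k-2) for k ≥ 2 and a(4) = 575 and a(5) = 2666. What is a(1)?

Rearranging, a(k-2) = (a(k) - 4 a(k-1)) / 3.
a(3) = (2666 - 4·575) / 3 = 366/3 = 122
a(2) = (575 - 4·122) / 3 = 87/3 = 29
a(1) = (122 - 4·29) / 3 = 6/3 = 2

2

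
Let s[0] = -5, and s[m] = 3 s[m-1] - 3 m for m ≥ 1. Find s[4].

s[1] = 3*(-5) - 3 = -18
s[2] = 3*(-18) - 6 = -60
s[3] = 3*(-60) - 9 = -189
s[4] = 3*(-189) - 12 = -579

-579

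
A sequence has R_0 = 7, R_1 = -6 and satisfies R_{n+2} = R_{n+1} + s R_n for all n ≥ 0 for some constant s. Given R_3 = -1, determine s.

5

R_2 = -6 + 7s
R_3 = -6 + s
So -6 + s = -1, giving s = 5.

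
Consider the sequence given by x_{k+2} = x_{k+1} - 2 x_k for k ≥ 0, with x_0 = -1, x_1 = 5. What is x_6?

x_2 = 5 - 2·(-1) = 7
x_3 = 7 - 2·5 = -3
x_4 = (-3) - 2·7 = -17
x_5 = (-17) - 2·(-3) = -11
x_6 = (-11) - 2·(-17) = 23

23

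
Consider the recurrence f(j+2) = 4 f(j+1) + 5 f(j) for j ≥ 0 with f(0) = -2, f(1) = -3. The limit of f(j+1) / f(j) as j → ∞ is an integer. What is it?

5

The characteristic equation is r^2 - 4r - 5 = 0, which factors as (r - 5)(r + 1) = 0.
So the roots are 5 and -1. Since |5| > |-1| and the coefficient of 5^j is non-zero, the ratio tends to 5.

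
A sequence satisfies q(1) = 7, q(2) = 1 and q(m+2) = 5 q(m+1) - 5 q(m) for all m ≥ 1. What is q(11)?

q(3) = 5(1) - 5(7) = -30
q(4) = 5(-30) - 5(1) = -155
q(5) = 5(-155) - 5(-30) = -625
q(6) = 5(-625) - 5(-155) = -2350
q(7) = 5(-2350) - 5(-625) = -8625
q(8) = 5(-8625) - 5(-2350) = -31375
q(9) = 5(-31375) - 5(-8625) = -113750
q(10) = 5(-113750) - 5(-31375) = -411875
q(11) = 5(-411875) - 5(-113750) = -1490625

-1490625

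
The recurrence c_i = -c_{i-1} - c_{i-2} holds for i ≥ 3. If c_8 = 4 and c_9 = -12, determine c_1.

8

Rearranging, c_{i-2} = -(c_i + c_{i-1}).
c_7 = -(-12 + 4) = 8
c_6 = -(4 + 8) = -12
c_5 = -(8 + (-12)) = 4
c_4 = -(-12 + 4) = 8
c_3 = -(4 + 8) = -12
c_2 = -(8 + (-12)) = 4
c_1 = -(-12 + 4) = 8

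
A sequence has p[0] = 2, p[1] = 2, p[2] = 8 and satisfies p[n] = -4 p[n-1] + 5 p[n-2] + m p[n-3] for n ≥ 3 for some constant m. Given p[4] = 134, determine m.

-1

p[3] = -22 + 2m
p[4] = 128 - 6m
So 128 - 6m = 134, giving m = -1.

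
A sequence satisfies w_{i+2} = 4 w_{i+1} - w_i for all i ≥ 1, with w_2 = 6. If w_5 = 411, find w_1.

-5

Let w_1 = z.
w_3 = 24 - z
w_4 = 90 - 4z
w_5 = 336 - 15z
So 336 - 15z = 411, giving z = -5.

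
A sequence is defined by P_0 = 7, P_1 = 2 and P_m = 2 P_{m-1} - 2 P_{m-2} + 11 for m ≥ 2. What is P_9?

-133

P_2 = 2*2 - 2*7 + 11 = 1
P_3 = 2*1 - 2*2 + 11 = 9
P_4 = 2*9 - 2*1 + 11 = 27
P_5 = 2*27 - 2*9 + 11 = 47
P_6 = 2*47 - 2*27 + 11 = 51
P_7 = 2*51 - 2*47 + 11 = 19
P_8 = 2*19 - 2*51 + 11 = -53
P_9 = 2*(-53) - 2*19 + 11 = -133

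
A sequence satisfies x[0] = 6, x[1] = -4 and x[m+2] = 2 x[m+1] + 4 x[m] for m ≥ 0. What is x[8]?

9216

x[2] = 2·(-4) + 4·6 = 16
x[3] = 2·16 + 4·(-4) = 16
x[4] = 2·16 + 4·16 = 96
x[5] = 2·96 + 4·16 = 256
x[6] = 2·256 + 4·96 = 896
x[7] = 2·896 + 4·256 = 2816
x[8] = 2·2816 + 4·896 = 9216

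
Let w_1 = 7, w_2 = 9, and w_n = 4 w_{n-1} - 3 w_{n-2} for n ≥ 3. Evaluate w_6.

249

w_3 = 4(9) - 3(7) = 15
w_4 = 4(15) - 3(9) = 33
w_5 = 4(33) - 3(15) = 87
w_6 = 4(87) - 3(33) = 249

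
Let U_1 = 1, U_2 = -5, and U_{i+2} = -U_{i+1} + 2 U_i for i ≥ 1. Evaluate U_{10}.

-1025

U_3 = -(-5) + 2(1) = 7
U_4 = -7 + 2(-5) = -17
U_5 = -(-17) + 2(7) = 31
U_6 = -31 + 2(-17) = -65
U_7 = -(-65) + 2(31) = 127
U_8 = -127 + 2(-65) = -257
U_9 = -(-257) + 2(127) = 511
U_{10} = -511 + 2(-257) = -1025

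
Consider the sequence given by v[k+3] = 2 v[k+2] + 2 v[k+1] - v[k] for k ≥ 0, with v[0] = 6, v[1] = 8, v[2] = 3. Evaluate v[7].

v[3] = 2*3 + 2*8 - 6 = 16
v[4] = 2*16 + 2*3 - 8 = 30
v[5] = 2*30 + 2*16 - 3 = 89
v[6] = 2*89 + 2*30 - 16 = 222
v[7] = 2*222 + 2*89 - 30 = 592

592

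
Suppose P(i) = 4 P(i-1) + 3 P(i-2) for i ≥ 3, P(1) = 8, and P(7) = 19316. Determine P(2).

Let P(2) = x.
P(3) = 24 + 4x
P(4) = 96 + 19x
P(5) = 456 + 88x
P(6) = 2112 + 409x
P(7) = 9816 + 1900x
So 9816 + 1900x = 19316, giving x = 5.

5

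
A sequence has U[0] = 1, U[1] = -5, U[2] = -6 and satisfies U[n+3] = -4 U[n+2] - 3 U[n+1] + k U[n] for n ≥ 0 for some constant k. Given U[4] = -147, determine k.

U[3] = 39 + k
U[4] = -138 - 9k
So -138 - 9k = -147, giving k = 1.

1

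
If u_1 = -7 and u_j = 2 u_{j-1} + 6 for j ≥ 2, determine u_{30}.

The fixed point is 6/(1 - 2) = -6, so u_j + 6 = 2(u_{j-1} + 6).
Hence u_j = -1·2^{j-1} - 6.
u_{30} = -1·2^{29} - 6 = -1·536870912 - 6 = -536870918.

-536870918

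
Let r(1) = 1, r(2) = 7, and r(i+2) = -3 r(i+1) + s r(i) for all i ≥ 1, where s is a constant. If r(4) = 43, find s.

r(3) = -21 + s
r(4) = 63 + 4s
So 63 + 4s = 43, giving s = -5.

-5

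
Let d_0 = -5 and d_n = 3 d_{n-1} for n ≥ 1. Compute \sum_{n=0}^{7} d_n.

-16400

d_1 = 3*(-5) = -15
d_2 = 3*(-15) = -45
d_3 = 3*(-45) = -135
d_4 = 3*(-135) = -405
d_5 = 3*(-405) = -1215
d_6 = 3*(-1215) = -3645
d_7 = 3*(-3645) = -10935
Sum = (-5) + (-15) + (-45) + (-135) + (-405) + (-1215) + (-3645) + (-10935) = -16400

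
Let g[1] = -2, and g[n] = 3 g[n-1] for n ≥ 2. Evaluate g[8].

g[2] = 3·(-2) = -6
g[3] = 3·(-6) = -18
g[4] = 3·(-18) = -54
g[5] = 3·(-54) = -162
g[6] = 3·(-162) = -486
g[7] = 3·(-486) = -1458
g[8] = 3·(-1458) = -4374

-4374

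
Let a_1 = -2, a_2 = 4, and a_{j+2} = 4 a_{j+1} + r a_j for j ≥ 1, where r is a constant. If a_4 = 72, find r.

a_3 = 16 - 2r
a_4 = 64 - 4r
So 64 - 4r = 72, giving r = -2.

-2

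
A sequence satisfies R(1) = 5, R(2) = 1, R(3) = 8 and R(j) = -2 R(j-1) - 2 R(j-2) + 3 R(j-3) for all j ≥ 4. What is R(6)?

44

R(4) = -2·8 - 2·1 + 3·5 = -3
R(5) = -2·(-3) - 2·8 + 3·1 = -7
R(6) = -2·(-7) - 2·(-3) + 3·8 = 44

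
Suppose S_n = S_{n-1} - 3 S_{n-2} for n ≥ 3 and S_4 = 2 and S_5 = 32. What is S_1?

2

Rearranging, S_{n-2} = (S_n - S_{n-1}) / -3.
S_3 = (32 - 2) / -3 = 30/-3 = -10
S_2 = (2 - (-10)) / -3 = 12/-3 = -4
S_1 = (-10 - (-4)) / -3 = -6/-3 = 2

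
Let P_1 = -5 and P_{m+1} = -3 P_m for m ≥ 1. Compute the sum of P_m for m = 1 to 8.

P_2 = -3(-5) = 15
P_3 = -3(15) = -45
P_4 = -3(-45) = 135
P_5 = -3(135) = -405
P_6 = -3(-405) = 1215
P_7 = -3(1215) = -3645
P_8 = -3(-3645) = 10935
Sum = (-5) + 15 + (-45) + 135 + (-405) + 1215 + (-3645) + 10935 = 8200

8200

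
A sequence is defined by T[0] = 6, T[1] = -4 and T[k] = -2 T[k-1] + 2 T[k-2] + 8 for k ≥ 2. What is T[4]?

T[2] = -2*(-4) + 2*6 + 8 = 28
T[3] = -2*28 + 2*(-4) + 8 = -56
T[4] = -2*(-56) + 2*28 + 8 = 176

176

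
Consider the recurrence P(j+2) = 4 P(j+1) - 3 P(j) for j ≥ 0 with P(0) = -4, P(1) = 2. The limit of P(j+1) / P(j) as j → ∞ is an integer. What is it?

3

The characteristic equation is r^2 - 4r + 3 = 0, which factors as (r - 3)(r - 1) = 0.
So the roots are 3 and 1. Since |3| > |1| and the coefficient of 3^j is non-zero, the ratio tends to 3.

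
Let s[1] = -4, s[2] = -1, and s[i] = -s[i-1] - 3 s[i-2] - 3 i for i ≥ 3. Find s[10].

185

s[3] = -(-1) - 3*(-4) - 9 = 4
s[4] = -4 - 3*(-1) - 12 = -13
s[5] = -(-13) - 3*4 - 15 = -14
s[6] = -(-14) - 3*(-13) - 18 = 35
s[7] = -35 - 3*(-14) - 21 = -14
s[8] = -(-14) - 3*35 - 24 = -115
s[9] = -(-115) - 3*(-14) - 27 = 130
s[10] = -130 - 3*(-115) - 30 = 185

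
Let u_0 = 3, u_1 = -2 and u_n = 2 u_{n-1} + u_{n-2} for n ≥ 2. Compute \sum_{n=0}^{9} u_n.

-1271

u_2 = 2*(-2) + 3 = -1
u_3 = 2*(-1) + (-2) = -4
u_4 = 2*(-4) + (-1) = -9
u_5 = 2*(-9) + (-4) = -22
u_6 = 2*(-22) + (-9) = -53
u_7 = 2*(-53) + (-22) = -128
u_8 = 2*(-128) + (-53) = -309
u_9 = 2*(-309) + (-128) = -746
Sum = 3 + (-2) + (-1) + (-4) + (-9) + (-22) + (-53) + (-128) + (-309) + (-746) = -1271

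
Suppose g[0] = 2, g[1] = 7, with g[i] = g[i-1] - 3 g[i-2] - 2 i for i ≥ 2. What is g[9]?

g[2] = 7 - 3*2 - 4 = -3
g[3] = (-3) - 3*7 - 6 = -30
g[4] = (-30) - 3*(-3) - 8 = -29
g[5] = (-29) - 3*(-30) - 10 = 51
g[6] = 51 - 3*(-29) - 12 = 126
g[7] = 126 - 3*51 - 14 = -41
g[8] = (-41) - 3*126 - 16 = -435
g[9] = (-435) - 3*(-41) - 18 = -330

-330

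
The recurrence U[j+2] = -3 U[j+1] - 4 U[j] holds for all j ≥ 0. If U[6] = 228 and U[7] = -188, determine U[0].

-3

Rearranging, U[j-2] = (U[j] + 3 U[j-1]) / -4.
U[5] = (-188 + 3*228) / -4 = 496/-4 = -124
U[4] = (228 + 3*(-124)) / -4 = -144/-4 = 36
U[3] = (-124 + 3*36) / -4 = -16/-4 = 4
U[2] = (36 + 3*4) / -4 = 48/-4 = -12
U[1] = (4 + 3*(-12)) / -4 = -32/-4 = 8
U[0] = (-12 + 3*8) / -4 = 12/-4 = -3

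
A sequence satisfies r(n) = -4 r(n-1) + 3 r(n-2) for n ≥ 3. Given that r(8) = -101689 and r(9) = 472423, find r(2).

Rearranging, r(n-2) = (r(n) + 4 r(n-1)) / 3.
r(7) = (472423 + 4(-101689)) / 3 = 65667/3 = 21889
r(6) = (-101689 + 4(21889)) / 3 = -14133/3 = -4711
r(5) = (21889 + 4(-4711)) / 3 = 3045/3 = 1015
r(4) = (-4711 + 4(1015)) / 3 = -651/3 = -217
r(3) = (1015 + 4(-217)) / 3 = 147/3 = 49
r(2) = (-217 + 4(49)) / 3 = -21/3 = -7

-7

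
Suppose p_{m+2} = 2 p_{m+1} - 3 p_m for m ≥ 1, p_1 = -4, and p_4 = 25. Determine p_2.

1

Let p_2 = x.
p_3 = 12 + 2x
p_4 = 24 + x
So 24 + x = 25, giving x = 1.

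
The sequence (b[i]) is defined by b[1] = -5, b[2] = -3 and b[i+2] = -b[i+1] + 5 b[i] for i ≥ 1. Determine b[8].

b[3] = -(-3) + 5*(-5) = -22
b[4] = -(-22) + 5*(-3) = 7
b[5] = -7 + 5*(-22) = -117
b[6] = -(-117) + 5*7 = 152
b[7] = -152 + 5*(-117) = -737
b[8] = -(-737) + 5*152 = 1497

1497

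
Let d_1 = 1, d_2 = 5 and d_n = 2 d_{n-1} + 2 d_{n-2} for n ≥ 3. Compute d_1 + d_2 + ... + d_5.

144

d_3 = 2·5 + 2·1 = 12
d_4 = 2·12 + 2·5 = 34
d_5 = 2·34 + 2·12 = 92
Sum = 1 + 5 + 12 + 34 + 92 = 144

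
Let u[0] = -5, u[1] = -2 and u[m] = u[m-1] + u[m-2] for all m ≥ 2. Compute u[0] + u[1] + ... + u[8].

-278

u[2] = (-2) + (-5) = -7
u[3] = (-7) + (-2) = -9
u[4] = (-9) + (-7) = -16
u[5] = (-16) + (-9) = -25
u[6] = (-25) + (-16) = -41
u[7] = (-41) + (-25) = -66
u[8] = (-66) + (-41) = -107
Sum = (-5) + (-2) + (-7) + (-9) + (-16) + (-25) + (-41) + (-66) + (-107) = -278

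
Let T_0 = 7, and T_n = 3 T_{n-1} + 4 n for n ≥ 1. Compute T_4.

T_1 = 3(7) + 4 = 25
T_2 = 3(25) + 8 = 83
T_3 = 3(83) + 12 = 261
T_4 = 3(261) + 16 = 799

799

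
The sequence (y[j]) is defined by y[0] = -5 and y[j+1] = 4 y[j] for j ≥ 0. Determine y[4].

y[1] = 4*(-5) = -20
y[2] = 4*(-20) = -80
y[3] = 4*(-80) = -320
y[4] = 4*(-320) = -1280

-1280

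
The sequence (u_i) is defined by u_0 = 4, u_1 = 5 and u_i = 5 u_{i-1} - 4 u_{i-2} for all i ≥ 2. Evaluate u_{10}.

349529

u_2 = 5(5) - 4(4) = 9
u_3 = 5(9) - 4(5) = 25
u_4 = 5(25) - 4(9) = 89
u_5 = 5(89) - 4(25) = 345
u_6 = 5(345) - 4(89) = 1369
u_7 = 5(1369) - 4(345) = 5465
u_8 = 5(5465) - 4(1369) = 21849
u_9 = 5(21849) - 4(5465) = 87385
u_{10} = 5(87385) - 4(21849) = 349529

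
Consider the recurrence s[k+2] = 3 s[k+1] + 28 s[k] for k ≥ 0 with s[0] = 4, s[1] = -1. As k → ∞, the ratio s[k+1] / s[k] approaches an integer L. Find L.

7

The characteristic equation is r^2 - 3r - 28 = 0, which factors as (r - 7)(r + 4) = 0.
So the roots are 7 and -4. Since |7| > |-4| and the coefficient of 7^k is non-zero, the ratio tends to 7.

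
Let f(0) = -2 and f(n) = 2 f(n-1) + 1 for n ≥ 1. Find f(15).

-32769

The fixed point is 1/(1 - 2) = -1, so f(n) + 1 = 2(f(n-1) + 1).
Hence f(n) = -1·2^n - 1.
f(15) = -1·2^{15} - 1 = -1·32768 - 1 = -32769.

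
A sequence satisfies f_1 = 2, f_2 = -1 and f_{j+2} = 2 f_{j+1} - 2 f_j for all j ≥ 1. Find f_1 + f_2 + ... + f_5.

f_3 = 2·(-1) - 2·2 = -6
f_4 = 2·(-6) - 2·(-1) = -10
f_5 = 2·(-10) - 2·(-6) = -8
Sum = 2 + (-1) + (-6) + (-10) + (-8) = -23

-23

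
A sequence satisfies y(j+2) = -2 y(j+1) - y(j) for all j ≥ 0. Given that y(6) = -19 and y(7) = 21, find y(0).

-7

Rearranging, y(j-2) = -(y(j) + 2 y(j-1)).
y(5) = -(21 + 2*(-19)) = 17
y(4) = -(-19 + 2*17) = -15
y(3) = -(17 + 2*(-15)) = 13
y(2) = -(-15 + 2*13) = -11
y(1) = -(13 + 2*(-11)) = 9
y(0) = -(-11 + 2*9) = -7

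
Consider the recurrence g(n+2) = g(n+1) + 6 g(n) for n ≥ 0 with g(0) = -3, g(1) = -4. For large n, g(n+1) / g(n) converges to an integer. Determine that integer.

The characteristic equation is r^2 - r - 6 = 0, which factors as (r - 3)(r + 2) = 0.
So the roots are 3 and -2. Since |3| > |-2| and the coefficient of 3^n is non-zero, the ratio tends to 3.

3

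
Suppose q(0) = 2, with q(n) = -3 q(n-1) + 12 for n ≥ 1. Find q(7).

2190

q(1) = -3·2 + 12 = 6
q(2) = -3·6 + 12 = -6
q(3) = -3·(-6) + 12 = 30
q(4) = -3·30 + 12 = -78
q(5) = -3·(-78) + 12 = 246
q(6) = -3·246 + 12 = -726
q(7) = -3·(-726) + 12 = 2190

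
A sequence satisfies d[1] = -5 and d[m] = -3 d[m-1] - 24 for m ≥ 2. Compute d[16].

-14348913

The fixed point is -24/(1 + 3) = -6, so d[m] + 6 = -3(d[m-1] + 6).
Hence d[m] = 1·(-3)^{m-1} - 6.
d[16] = 1·(-3)^{15} - 6 = 1·-14348907 - 6 = -14348913.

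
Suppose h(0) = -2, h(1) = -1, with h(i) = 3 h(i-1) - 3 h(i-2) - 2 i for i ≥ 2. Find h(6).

h(2) = 3·(-1) - 3·(-2) - 4 = -1
h(3) = 3·(-1) - 3·(-1) - 6 = -6
h(4) = 3·(-6) - 3·(-1) - 8 = -23
h(5) = 3·(-23) - 3·(-6) - 10 = -61
h(6) = 3·(-61) - 3·(-23) - 12 = -126

-126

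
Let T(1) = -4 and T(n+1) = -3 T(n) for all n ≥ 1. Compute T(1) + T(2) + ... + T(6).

T(2) = -3(-4) = 12
T(3) = -3(12) = -36
T(4) = -3(-36) = 108
T(5) = -3(108) = -324
T(6) = -3(-324) = 972
Sum = (-4) + 12 + (-36) + 108 + (-324) + 972 = 728

728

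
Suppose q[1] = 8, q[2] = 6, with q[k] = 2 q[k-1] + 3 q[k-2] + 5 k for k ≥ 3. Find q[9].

q[3] = 2·6 + 3·8 + 15 = 51
q[4] = 2·51 + 3·6 + 20 = 140
q[5] = 2·140 + 3·51 + 25 = 458
q[6] = 2·458 + 3·140 + 30 = 1366
q[7] = 2·1366 + 3·458 + 35 = 4141
q[8] = 2·4141 + 3·1366 + 40 = 12420
q[9] = 2·12420 + 3·4141 + 45 = 37308

37308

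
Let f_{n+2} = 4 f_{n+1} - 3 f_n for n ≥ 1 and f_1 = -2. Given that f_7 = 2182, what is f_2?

Let f_2 = y.
f_3 = 6 + 4y
f_4 = 24 + 13y
f_5 = 78 + 40y
f_6 = 240 + 121y
f_7 = 726 + 364y
So 726 + 364y = 2182, giving y = 4.

4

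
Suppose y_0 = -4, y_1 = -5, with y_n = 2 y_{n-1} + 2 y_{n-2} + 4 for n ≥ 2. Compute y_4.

-92

y_2 = 2·(-5) + 2·(-4) + 4 = -14
y_3 = 2·(-14) + 2·(-5) + 4 = -34
y_4 = 2·(-34) + 2·(-14) + 4 = -92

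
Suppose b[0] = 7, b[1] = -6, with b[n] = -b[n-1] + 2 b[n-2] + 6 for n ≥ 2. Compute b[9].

b[2] = -(-6) + 2·7 + 6 = 26
b[3] = -26 + 2·(-6) + 6 = -32
b[4] = -(-32) + 2·26 + 6 = 90
b[5] = -90 + 2·(-32) + 6 = -148
b[6] = -(-148) + 2·90 + 6 = 334
b[7] = -334 + 2·(-148) + 6 = -624
b[8] = -(-624) + 2·334 + 6 = 1298
b[9] = -1298 + 2·(-624) + 6 = -2540

-2540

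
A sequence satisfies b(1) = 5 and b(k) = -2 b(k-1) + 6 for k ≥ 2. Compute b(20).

The fixed point is 6/(1 + 2) = 2, so b(k) - 2 = -2(b(k-1) - 2).
Hence b(k) = 3·(-2)^{k-1} + 2.
b(20) = 3·(-2)^{19} + 2 = 3·-524288 + 2 = -1572862.

-1572862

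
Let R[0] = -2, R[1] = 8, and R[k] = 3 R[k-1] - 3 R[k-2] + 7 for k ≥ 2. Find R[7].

R[2] = 3*8 - 3*(-2) + 7 = 37
R[3] = 3*37 - 3*8 + 7 = 94
R[4] = 3*94 - 3*37 + 7 = 178
R[5] = 3*178 - 3*94 + 7 = 259
R[6] = 3*259 - 3*178 + 7 = 250
R[7] = 3*250 - 3*259 + 7 = -20

-20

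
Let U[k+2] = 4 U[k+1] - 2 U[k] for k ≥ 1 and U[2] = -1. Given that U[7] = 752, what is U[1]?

Let U[1] = v.
U[3] = -4 - 2v
U[4] = -14 - 8v
U[5] = -48 - 28v
U[6] = -164 - 96v
U[7] = -560 - 328v
So -560 - 328v = 752, giving v = -4.

-4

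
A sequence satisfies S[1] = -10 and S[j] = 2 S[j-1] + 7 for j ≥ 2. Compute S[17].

The fixed point is 7/(1 - 2) = -7, so S[j] + 7 = 2(S[j-1] + 7).
Hence S[j] = -3·2^{j-1} - 7.
S[17] = -3·2^{16} - 7 = -3·65536 - 7 = -196615.

-196615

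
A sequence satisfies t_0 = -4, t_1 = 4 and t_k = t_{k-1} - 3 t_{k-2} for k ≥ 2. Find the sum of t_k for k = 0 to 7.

t_2 = 4 - 3·(-4) = 16
t_3 = 16 - 3·4 = 4
t_4 = 4 - 3·16 = -44
t_5 = (-44) - 3·4 = -56
t_6 = (-56) - 3·(-44) = 76
t_7 = 76 - 3·(-56) = 244
Sum = (-4) + 4 + 16 + 4 + (-44) + (-56) + 76 + 244 = 240

240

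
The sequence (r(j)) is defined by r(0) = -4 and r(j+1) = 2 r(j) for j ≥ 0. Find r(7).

-512

r(1) = 2·(-4) = -8
r(2) = 2·(-8) = -16
r(3) = 2·(-16) = -32
r(4) = 2·(-32) = -64
r(5) = 2·(-64) = -128
r(6) = 2·(-128) = -256
r(7) = 2·(-256) = -512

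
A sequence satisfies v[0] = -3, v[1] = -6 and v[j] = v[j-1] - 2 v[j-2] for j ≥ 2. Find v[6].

v[2] = (-6) - 2·(-3) = 0
v[3] = 0 - 2·(-6) = 12
v[4] = 12 - 2·0 = 12
v[5] = 12 - 2·12 = -12
v[6] = (-12) - 2·12 = -36

-36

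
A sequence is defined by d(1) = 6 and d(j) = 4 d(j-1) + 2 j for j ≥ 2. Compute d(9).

d(2) = 4*6 + 4 = 28
d(3) = 4*28 + 6 = 118
d(4) = 4*118 + 8 = 480
d(5) = 4*480 + 10 = 1930
d(6) = 4*1930 + 12 = 7732
d(7) = 4*7732 + 14 = 30942
d(8) = 4*30942 + 16 = 123784
d(9) = 4*123784 + 18 = 495154

495154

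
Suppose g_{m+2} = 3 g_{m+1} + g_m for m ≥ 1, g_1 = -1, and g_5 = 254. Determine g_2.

Let g_2 = y.
g_3 = -1 + 3y
g_4 = -3 + 10y
g_5 = -10 + 33y
So -10 + 33y = 254, giving y = 8.

8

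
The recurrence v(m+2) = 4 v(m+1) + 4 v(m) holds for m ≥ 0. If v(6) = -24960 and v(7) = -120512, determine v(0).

Rearranging, v(m-2) = (v(m) - 4 v(m-1)) / 4.
v(5) = (-120512 - 4*(-24960)) / 4 = -20672/4 = -5168
v(4) = (-24960 - 4*(-5168)) / 4 = -4288/4 = -1072
v(3) = (-5168 - 4*(-1072)) / 4 = -880/4 = -220
v(2) = (-1072 - 4*(-220)) / 4 = -192/4 = -48
v(1) = (-220 - 4*(-48)) / 4 = -28/4 = -7
v(0) = (-48 - 4*(-7)) / 4 = -20/4 = -5

-5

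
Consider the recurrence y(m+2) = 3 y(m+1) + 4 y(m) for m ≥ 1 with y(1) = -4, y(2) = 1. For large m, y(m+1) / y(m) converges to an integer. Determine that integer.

4

The characteristic equation is r^2 - 3r - 4 = 0, which factors as (r - 4)(r + 1) = 0.
So the roots are 4 and -1. Since |4| > |-1| and the coefficient of 4^m is non-zero, the ratio tends to 4.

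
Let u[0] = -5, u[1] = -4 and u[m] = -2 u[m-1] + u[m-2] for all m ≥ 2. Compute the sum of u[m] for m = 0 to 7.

-240

u[2] = -2(-4) + (-5) = 3
u[3] = -2(3) + (-4) = -10
u[4] = -2(-10) + 3 = 23
u[5] = -2(23) + (-10) = -56
u[6] = -2(-56) + 23 = 135
u[7] = -2(135) + (-56) = -326
Sum = (-5) + (-4) + 3 + (-10) + 23 + (-56) + 135 + (-326) = -240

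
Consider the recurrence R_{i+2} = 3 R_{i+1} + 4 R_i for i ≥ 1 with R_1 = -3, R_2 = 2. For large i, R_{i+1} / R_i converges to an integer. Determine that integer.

4

The characteristic equation is r^2 - 3r - 4 = 0, which factors as (r - 4)(r + 1) = 0.
So the roots are 4 and -1. Since |4| > |-1| and the coefficient of 4^i is non-zero, the ratio tends to 4.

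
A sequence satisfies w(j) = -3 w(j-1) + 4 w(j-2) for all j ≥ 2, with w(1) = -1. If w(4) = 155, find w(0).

Let w(0) = z.
w(2) = 3 + 4z
w(3) = -13 - 12z
w(4) = 51 + 52z
So 51 + 52z = 155, giving z = 2.

2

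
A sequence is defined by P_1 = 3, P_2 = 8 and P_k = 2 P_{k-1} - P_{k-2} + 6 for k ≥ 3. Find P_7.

123

P_3 = 2(8) - 3 + 6 = 19
P_4 = 2(19) - 8 + 6 = 36
P_5 = 2(36) - 19 + 6 = 59
P_6 = 2(59) - 36 + 6 = 88
P_7 = 2(88) - 59 + 6 = 123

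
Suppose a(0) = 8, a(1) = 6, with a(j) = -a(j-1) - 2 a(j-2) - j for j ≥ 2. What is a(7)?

a(2) = -6 - 2(8) - 2 = -24
a(3) = -(-24) - 2(6) - 3 = 9
a(4) = -9 - 2(-24) - 4 = 35
a(5) = -35 - 2(9) - 5 = -58
a(6) = -(-58) - 2(35) - 6 = -18
a(7) = -(-18) - 2(-58) - 7 = 127

127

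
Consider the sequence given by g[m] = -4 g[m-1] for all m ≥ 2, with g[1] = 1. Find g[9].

65536

g[2] = -4·1 = -4
g[3] = -4·(-4) = 16
g[4] = -4·16 = -64
g[5] = -4·(-64) = 256
g[6] = -4·256 = -1024
g[7] = -4·(-1024) = 4096
g[8] = -4·4096 = -16384
g[9] = -4·(-16384) = 65536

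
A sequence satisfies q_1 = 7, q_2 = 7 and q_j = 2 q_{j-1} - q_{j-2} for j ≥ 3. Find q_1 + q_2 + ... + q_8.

q_3 = 2·7 - 7 = 7
q_4 = 2·7 - 7 = 7
q_5 = 2·7 - 7 = 7
q_6 = 2·7 - 7 = 7
q_7 = 2·7 - 7 = 7
q_8 = 2·7 - 7 = 7
Sum = 7 + 7 + 7 + 7 + 7 + 7 + 7 + 7 = 56

56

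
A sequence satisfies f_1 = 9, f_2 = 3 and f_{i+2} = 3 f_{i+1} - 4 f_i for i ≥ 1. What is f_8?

1347

f_3 = 3·3 - 4·9 = -27
f_4 = 3·(-27) - 4·3 = -93
f_5 = 3·(-93) - 4·(-27) = -171
f_6 = 3·(-171) - 4·(-93) = -141
f_7 = 3·(-141) - 4·(-171) = 261
f_8 = 3·261 - 4·(-141) = 1347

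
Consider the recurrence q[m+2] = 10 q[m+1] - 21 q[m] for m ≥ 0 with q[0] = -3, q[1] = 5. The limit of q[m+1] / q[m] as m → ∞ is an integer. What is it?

7

The characteristic equation is r^2 - 10r + 21 = 0, which factors as (r - 7)(r - 3) = 0.
So the roots are 7 and 3. Since |7| > |3| and the coefficient of 7^m is non-zero, the ratio tends to 7.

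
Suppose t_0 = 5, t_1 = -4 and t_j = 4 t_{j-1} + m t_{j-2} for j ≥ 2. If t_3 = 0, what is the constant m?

t_2 = -16 + 5m
t_3 = -64 + 16m
So -64 + 16m = 0, giving m = 4.

4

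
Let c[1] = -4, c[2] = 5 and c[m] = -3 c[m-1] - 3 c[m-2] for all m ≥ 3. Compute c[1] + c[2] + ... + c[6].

-44

c[3] = -3·5 - 3·(-4) = -3
c[4] = -3·(-3) - 3·5 = -6
c[5] = -3·(-6) - 3·(-3) = 27
c[6] = -3·27 - 3·(-6) = -63
Sum = (-4) + 5 + (-3) + (-6) + 27 + (-63) = -44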